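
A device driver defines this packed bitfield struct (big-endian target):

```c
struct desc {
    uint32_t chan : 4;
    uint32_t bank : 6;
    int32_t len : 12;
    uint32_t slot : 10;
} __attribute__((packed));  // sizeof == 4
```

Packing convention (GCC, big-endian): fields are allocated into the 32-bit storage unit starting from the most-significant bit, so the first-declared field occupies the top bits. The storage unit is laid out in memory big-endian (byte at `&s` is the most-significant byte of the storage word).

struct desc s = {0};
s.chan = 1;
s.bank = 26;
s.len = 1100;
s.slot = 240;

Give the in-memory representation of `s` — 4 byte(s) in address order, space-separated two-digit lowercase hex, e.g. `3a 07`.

chan:4 = 1 → 0x1 << 28 → word 0x10000000
bank:6 = 26 → 0x1a << 22 → word 0x16800000
len:12 = 1100 → 0x44c << 10 → word 0x16913000
slot:10 = 240 → 0xf0 << 0 → word 0x169130f0
word = 0x169130f0 → big-endian bytes:
  [0]=0x16  [1]=0x91  [2]=0x30  [3]=0xf0

16 91 30 f0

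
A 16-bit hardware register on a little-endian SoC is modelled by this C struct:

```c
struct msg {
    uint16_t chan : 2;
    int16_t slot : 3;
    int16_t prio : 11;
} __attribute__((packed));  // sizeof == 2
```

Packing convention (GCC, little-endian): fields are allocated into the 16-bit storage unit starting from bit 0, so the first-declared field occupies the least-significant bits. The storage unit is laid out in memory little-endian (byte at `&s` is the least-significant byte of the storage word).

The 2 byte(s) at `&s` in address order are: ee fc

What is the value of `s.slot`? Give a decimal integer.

3

[0]=0xee [1]=0xfc (little-endian) → word 0xfcee
chan [0+:2] = (word>>0) & 0x3 = 2
slot [2+:3] = (word>>2) & 0x7 = 3  ←
prio [5+:11] = (word>>5) & 0x7ff = 2023
slot signed 3b, MSB=0: value = 3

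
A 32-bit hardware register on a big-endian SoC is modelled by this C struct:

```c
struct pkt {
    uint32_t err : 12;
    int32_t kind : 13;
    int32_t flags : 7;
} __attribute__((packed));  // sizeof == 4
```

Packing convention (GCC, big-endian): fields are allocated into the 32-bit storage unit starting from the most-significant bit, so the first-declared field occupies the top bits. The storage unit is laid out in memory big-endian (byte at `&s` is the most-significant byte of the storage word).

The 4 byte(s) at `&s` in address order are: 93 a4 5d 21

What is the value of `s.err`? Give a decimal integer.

2362

[0]=0x93 [1]=0xa4 [2]=0x5d [3]=0x21 (big-endian) → word 0x93a45d21
err:12 @ bit 20 → (0x93a45d21>>20)&0xfff = 0x93a  ←
kind:13 @ bit 7 → (0x93a45d21>>7)&0x1fff = 0x8ba
flags:7 @ bit 0 → (0x93a45d21>>0)&0x7f = 0x21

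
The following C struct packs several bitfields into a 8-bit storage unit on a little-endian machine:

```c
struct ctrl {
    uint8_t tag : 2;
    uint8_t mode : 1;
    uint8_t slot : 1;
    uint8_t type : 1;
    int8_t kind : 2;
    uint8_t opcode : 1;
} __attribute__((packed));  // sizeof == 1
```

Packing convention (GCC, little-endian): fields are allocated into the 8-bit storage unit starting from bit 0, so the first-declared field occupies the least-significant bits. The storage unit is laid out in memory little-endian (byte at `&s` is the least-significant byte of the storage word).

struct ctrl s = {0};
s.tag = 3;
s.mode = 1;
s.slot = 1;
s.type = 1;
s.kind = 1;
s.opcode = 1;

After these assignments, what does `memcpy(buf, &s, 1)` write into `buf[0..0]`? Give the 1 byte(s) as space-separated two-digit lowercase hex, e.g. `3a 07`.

bf

tag:2 = 3 → 0x3 << 0 → word 0x03
mode:1 = 1 → 0x1 << 2 → word 0x07
slot:1 = 1 → 0x1 << 3 → word 0x0f
type:1 = 1 → 0x1 << 4 → word 0x1f
kind:2 = 1 → 0x1 << 5 → word 0x3f
opcode:1 = 1 → 0x1 << 7 → word 0xbf
word = 0xbf → little-endian bytes:
  [0]=0xbf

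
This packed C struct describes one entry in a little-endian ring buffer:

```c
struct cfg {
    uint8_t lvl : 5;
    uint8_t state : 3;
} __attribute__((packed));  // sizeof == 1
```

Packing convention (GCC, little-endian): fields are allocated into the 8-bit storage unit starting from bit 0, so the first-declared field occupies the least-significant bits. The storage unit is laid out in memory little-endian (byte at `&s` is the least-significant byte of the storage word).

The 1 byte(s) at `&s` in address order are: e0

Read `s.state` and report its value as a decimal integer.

7

[0]=0xe0 (little-endian) → word 0xe0
lvl:5 @ bit 0 → (0xe0>>0)&0x1f = 0x0
state:3 @ bit 5 → (0xe0>>5)&0x7 = 0x7  ←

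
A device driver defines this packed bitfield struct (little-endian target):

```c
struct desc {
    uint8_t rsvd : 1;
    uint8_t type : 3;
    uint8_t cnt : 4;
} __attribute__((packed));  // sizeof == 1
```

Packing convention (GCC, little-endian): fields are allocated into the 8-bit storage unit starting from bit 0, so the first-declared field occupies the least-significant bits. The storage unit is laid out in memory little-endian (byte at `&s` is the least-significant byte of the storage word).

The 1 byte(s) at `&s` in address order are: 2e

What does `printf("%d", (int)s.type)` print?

7

[0]=0x2e (little-endian) → word 0x2e
rsvd:1 @ bit 0 → (0x2e>>0)&0x1 = 0x0
type:3 @ bit 1 → (0x2e>>1)&0x7 = 0x7  ←
cnt:4 @ bit 4 → (0x2e>>4)&0xf = 0x2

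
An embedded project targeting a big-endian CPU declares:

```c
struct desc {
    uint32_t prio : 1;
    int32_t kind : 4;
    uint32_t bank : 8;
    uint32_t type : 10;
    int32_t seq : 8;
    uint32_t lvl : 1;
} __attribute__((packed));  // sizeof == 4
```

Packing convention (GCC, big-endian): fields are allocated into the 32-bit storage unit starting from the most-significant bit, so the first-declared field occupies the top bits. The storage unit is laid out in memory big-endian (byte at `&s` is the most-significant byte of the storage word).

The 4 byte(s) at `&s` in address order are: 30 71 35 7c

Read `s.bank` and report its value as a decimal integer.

14

[0]=0x30 [1]=0x71 [2]=0x35 [3]=0x7c (big-endian) → word 0x3071357c
prio [31+:1] = (word>>31) & 0x1 = 0
kind [27+:4] = (word>>27) & 0xf = 6
bank [19+:8] = (word>>19) & 0xff = 14  ←
type [9+:10] = (word>>9) & 0x3ff = 154
seq [1+:8] = (word>>1) & 0xff = 190
lvl [0+:1] = (word>>0) & 0x1 = 0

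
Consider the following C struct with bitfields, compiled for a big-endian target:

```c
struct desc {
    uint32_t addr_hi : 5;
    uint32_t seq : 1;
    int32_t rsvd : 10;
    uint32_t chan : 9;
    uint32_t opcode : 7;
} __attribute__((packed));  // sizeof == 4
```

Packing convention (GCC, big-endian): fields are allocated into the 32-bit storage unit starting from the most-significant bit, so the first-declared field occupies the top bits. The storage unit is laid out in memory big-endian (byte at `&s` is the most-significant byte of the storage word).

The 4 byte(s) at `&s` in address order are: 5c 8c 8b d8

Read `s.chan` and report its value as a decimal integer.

279

[0]=0x5c [1]=0x8c [2]=0x8b [3]=0xd8 (big-endian) → word 0x5c8c8bd8
addr_hi [27+:5] = (word>>27) & 0x1f = 11
seq [26+:1] = (word>>26) & 0x1 = 1
rsvd [16+:10] = (word>>16) & 0x3ff = 140
chan [7+:9] = (word>>7) & 0x1ff = 279  ←
opcode [0+:7] = (word>>0) & 0x7f = 88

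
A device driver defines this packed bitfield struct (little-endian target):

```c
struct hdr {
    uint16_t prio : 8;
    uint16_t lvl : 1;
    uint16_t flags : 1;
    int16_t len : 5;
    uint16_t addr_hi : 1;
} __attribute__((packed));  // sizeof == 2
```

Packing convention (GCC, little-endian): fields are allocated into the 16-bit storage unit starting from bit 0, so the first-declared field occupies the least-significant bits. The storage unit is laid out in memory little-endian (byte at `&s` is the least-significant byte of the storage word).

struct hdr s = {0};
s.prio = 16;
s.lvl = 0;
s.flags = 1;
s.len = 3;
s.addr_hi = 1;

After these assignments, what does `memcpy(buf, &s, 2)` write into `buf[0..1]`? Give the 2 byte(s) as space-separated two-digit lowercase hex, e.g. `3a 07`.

prio (8b) val=16 bits=0x10 at bit 0: 0x0010
lvl (1b) val=0 bits=0x0 at bit 8: 0x0010
flags (1b) val=1 bits=0x1 at bit 9: 0x0210
len (5b) val=3 bits=0x3 at bit 10: 0x0e10
addr_hi (1b) val=1 bits=0x1 at bit 15: 0x8e10
word = 0x8e10 → little-endian bytes:
  [0]=0x10  [1]=0x8e

10 8e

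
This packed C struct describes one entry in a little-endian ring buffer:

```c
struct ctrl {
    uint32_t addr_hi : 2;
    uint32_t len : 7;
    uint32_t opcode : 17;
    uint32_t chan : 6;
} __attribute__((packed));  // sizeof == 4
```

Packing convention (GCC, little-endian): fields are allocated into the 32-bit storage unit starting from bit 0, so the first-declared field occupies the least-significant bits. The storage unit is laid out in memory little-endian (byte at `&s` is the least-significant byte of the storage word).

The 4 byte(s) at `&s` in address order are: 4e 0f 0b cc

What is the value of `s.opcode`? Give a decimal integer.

[0]=0x4e [1]=0x0f [2]=0x0b [3]=0xcc (little-endian) → word 0xcc0b0f4e
addr_hi [0+:2] = (word>>0) & 0x3 = 2
len [2+:7] = (word>>2) & 0x7f = 83
opcode [9+:17] = (word>>9) & 0x1ffff = 1415  ←
chan [26+:6] = (word>>26) & 0x3f = 51

1415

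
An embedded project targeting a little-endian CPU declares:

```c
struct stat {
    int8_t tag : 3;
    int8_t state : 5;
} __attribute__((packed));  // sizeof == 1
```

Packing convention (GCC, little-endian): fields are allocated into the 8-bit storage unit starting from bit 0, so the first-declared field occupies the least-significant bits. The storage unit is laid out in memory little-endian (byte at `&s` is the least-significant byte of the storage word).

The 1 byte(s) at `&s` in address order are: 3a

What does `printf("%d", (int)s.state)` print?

[0]=0x3a (little-endian) → word 0x3a
tag [0+:3] = (word>>0) & 0x7 = 2
state [3+:5] = (word>>3) & 0x1f = 7  ←
state signed 5b, MSB=0: value = 7

7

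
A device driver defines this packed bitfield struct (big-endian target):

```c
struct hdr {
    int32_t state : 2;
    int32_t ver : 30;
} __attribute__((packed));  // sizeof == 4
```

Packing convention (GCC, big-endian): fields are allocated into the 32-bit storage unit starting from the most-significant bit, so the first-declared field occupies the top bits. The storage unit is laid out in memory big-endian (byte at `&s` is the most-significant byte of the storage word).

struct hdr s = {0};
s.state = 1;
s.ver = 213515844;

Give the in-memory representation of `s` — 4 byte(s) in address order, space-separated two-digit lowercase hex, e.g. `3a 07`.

[30+:2] state=1 & 0x3 = 0x1; word=0x40000000
[0+:30] ver=213515844 & 0x3fffffff = 0xcb9fe44; word=0x4cb9fe44
word = 0x4cb9fe44 → big-endian bytes:
  [0]=0x4c  [1]=0xb9  [2]=0xfe  [3]=0x44

4c b9 fe 44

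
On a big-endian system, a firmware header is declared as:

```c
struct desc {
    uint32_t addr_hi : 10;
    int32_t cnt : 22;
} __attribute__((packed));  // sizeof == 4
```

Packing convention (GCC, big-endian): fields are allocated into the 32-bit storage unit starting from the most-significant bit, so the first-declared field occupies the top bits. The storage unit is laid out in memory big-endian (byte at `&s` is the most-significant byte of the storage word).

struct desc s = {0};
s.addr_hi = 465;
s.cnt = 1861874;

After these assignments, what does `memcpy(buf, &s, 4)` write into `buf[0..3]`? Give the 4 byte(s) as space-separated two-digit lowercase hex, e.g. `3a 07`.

74 5c 68 f2

addr_hi (10b) val=465 bits=0x1d1 at bit 22: 0x74400000
cnt (22b) val=1861874 bits=0x1c68f2 at bit 0: 0x745c68f2
word = 0x745c68f2 → big-endian bytes:
  [0]=0x74  [1]=0x5c  [2]=0x68  [3]=0xf2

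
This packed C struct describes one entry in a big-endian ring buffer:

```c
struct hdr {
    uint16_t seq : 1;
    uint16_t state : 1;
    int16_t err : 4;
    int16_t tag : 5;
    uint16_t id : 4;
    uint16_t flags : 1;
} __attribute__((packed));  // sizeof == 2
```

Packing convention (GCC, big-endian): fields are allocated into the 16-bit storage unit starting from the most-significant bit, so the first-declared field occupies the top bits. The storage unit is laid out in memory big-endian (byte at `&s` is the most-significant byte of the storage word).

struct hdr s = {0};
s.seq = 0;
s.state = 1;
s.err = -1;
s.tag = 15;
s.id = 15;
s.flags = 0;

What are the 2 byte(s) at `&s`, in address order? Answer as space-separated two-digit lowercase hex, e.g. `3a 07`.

[15+:1] seq=0 & 0x1 = 0x0; word=0x0000
[14+:1] state=1 & 0x1 = 0x1; word=0x4000
[10+:4] err=-1 & 0xf = 0xf; word=0x7c00
[5+:5] tag=15 & 0x1f = 0xf; word=0x7de0
[1+:4] id=15 & 0xf = 0xf; word=0x7dfe
[0+:1] flags=0 & 0x1 = 0x0; word=0x7dfe
word = 0x7dfe → big-endian bytes:
  [0]=0x7d  [1]=0xfe

7d fe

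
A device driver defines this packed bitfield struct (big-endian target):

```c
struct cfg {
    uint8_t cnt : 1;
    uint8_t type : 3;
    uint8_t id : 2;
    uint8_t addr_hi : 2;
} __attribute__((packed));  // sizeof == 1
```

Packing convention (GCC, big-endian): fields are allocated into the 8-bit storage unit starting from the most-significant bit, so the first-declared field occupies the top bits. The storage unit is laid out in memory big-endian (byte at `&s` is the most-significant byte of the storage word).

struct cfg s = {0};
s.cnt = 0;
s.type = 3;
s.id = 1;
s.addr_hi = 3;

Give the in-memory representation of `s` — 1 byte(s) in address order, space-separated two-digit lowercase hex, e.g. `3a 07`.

cnt:1 = 0 → 0x0 << 7 → word 0x00
type:3 = 3 → 0x3 << 4 → word 0x30
id:2 = 1 → 0x1 << 2 → word 0x34
addr_hi:2 = 3 → 0x3 << 0 → word 0x37
word = 0x37 → big-endian bytes:
  [0]=0x37

37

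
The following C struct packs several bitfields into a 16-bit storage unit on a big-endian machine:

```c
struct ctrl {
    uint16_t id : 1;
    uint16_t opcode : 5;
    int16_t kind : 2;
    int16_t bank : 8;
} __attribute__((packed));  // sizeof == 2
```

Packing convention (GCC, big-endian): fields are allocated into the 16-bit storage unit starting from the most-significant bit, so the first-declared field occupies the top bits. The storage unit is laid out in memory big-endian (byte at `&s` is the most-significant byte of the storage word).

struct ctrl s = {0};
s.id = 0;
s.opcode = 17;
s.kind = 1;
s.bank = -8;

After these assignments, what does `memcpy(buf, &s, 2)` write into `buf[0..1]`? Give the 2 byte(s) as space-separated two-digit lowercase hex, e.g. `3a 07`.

45 f8

[15+:1] id=0 & 0x1 = 0x0; word=0x0000
[10+:5] opcode=17 & 0x1f = 0x11; word=0x4400
[8+:2] kind=1 & 0x3 = 0x1; word=0x4500
[0+:8] bank=-8 & 0xff = 0xf8; word=0x45f8
word = 0x45f8 → big-endian bytes:
  [0]=0x45  [1]=0xf8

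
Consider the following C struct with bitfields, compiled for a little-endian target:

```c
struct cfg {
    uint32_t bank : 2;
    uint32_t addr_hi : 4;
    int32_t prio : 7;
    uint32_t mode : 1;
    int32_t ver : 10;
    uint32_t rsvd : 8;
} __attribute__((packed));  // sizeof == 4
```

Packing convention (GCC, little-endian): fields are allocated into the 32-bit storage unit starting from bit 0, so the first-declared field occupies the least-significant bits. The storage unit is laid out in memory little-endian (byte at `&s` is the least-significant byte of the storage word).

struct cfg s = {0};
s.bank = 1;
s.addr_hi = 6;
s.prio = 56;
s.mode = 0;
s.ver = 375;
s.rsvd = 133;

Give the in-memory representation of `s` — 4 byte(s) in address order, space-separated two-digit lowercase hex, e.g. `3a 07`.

19 ce 5d 85

bank (2b) val=1 bits=0x1 at bit 0: 0x00000001
addr_hi (4b) val=6 bits=0x6 at bit 2: 0x00000019
prio (7b) val=56 bits=0x38 at bit 6: 0x00000e19
mode (1b) val=0 bits=0x0 at bit 13: 0x00000e19
ver (10b) val=375 bits=0x177 at bit 14: 0x005dce19
rsvd (8b) val=133 bits=0x85 at bit 24: 0x855dce19
word = 0x855dce19 → little-endian bytes:
  [0]=0x19  [1]=0xce  [2]=0x5d  [3]=0x85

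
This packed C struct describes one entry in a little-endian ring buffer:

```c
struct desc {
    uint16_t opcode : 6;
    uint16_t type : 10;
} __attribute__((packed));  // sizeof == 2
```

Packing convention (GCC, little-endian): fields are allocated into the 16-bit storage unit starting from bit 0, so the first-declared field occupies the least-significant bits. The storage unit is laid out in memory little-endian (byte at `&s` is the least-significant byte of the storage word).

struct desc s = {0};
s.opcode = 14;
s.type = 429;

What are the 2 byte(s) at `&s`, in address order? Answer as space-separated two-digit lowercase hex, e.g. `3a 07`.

4e 6b

[0+:6] opcode=14 & 0x3f = 0xe; word=0x000e
[6+:10] type=429 & 0x3ff = 0x1ad; word=0x6b4e
word = 0x6b4e → little-endian bytes:
  [0]=0x4e  [1]=0x6b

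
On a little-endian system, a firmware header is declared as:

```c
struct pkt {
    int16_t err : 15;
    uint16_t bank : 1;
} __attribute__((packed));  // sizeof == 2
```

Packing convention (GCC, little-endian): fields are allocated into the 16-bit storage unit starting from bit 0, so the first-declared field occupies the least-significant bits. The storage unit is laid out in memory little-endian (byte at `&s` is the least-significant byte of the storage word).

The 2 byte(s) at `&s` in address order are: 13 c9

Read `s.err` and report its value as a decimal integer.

-14061

[0]=0x13 [1]=0xc9 (little-endian) → word 0xc913
err [0+:15] = (word>>0) & 0x7fff = 18707  ←
bank [15+:1] = (word>>15) & 0x1 = 1
err signed 15b, MSB=1: 18707 - 32768 = -14061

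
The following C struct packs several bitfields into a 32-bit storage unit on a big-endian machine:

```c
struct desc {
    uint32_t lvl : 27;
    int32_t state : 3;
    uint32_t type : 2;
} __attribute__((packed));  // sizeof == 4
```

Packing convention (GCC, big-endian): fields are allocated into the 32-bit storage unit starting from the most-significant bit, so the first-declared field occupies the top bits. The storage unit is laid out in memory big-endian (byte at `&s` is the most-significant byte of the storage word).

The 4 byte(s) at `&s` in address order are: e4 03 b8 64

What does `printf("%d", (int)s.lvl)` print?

119545283

[0]=0xe4 [1]=0x03 [2]=0xb8 [3]=0x64 (big-endian) → word 0xe403b864
lvl:27 @ bit 5 → (0xe403b864>>5)&0x7ffffff = 0x7201dc3  ←
state:3 @ bit 2 → (0xe403b864>>2)&0x7 = 0x1
type:2 @ bit 0 → (0xe403b864>>0)&0x3 = 0x0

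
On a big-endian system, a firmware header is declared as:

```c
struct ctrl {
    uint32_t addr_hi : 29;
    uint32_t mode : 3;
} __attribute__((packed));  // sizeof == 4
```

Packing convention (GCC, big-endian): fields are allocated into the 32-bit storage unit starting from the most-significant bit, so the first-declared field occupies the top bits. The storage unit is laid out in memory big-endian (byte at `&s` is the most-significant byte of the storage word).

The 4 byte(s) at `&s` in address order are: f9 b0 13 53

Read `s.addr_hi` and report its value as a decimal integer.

[0]=0xf9 [1]=0xb0 [2]=0x13 [3]=0x53 (big-endian) → word 0xf9b01353
addr_hi:29 @ bit 3 → (0xf9b01353>>3)&0x1fffffff = 0x1f36026a  ←
mode:3 @ bit 0 → (0xf9b01353>>0)&0x7 = 0x3

523633258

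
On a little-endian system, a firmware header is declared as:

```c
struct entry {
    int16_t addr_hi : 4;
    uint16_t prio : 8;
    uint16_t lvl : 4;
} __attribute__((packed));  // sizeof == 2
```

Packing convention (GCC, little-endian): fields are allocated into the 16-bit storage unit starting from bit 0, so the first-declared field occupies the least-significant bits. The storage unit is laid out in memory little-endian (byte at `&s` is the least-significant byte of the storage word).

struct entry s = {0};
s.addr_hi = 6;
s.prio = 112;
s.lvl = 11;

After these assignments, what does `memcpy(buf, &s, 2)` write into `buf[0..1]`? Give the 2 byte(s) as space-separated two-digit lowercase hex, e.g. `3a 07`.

addr_hi (4b) val=6 bits=0x6 at bit 0: 0x0006
prio (8b) val=112 bits=0x70 at bit 4: 0x0706
lvl (4b) val=11 bits=0xb at bit 12: 0xb706
word = 0xb706 → little-endian bytes:
  [0]=0x06  [1]=0xb7

06 b7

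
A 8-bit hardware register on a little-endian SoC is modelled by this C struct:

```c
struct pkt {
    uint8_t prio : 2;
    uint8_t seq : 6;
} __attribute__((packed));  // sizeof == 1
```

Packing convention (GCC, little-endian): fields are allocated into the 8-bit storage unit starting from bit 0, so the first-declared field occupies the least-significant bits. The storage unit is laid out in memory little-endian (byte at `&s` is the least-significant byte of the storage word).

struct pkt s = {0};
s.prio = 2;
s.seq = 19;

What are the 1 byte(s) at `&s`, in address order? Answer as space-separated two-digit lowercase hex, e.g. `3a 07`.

4e

[0+:2] prio=2 & 0x3 = 0x2; word=0x02
[2+:6] seq=19 & 0x3f = 0x13; word=0x4e
word = 0x4e → little-endian bytes:
  [0]=0x4e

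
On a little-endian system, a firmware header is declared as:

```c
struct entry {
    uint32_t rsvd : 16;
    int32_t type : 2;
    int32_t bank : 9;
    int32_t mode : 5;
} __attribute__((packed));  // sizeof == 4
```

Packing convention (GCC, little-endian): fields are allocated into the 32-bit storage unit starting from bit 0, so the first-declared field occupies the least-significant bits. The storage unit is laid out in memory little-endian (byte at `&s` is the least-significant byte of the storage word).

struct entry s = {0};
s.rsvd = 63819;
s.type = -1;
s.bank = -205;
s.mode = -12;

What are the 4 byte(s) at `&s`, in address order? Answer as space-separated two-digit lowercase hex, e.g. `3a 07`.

rsvd (16b) val=63819 bits=0xf94b at bit 0: 0x0000f94b
type (2b) val=-1 bits=0x3 at bit 16: 0x0003f94b
bank (9b) val=-205 bits=0x133 at bit 18: 0x04cff94b
mode (5b) val=-12 bits=0x14 at bit 27: 0xa4cff94b
word = 0xa4cff94b → little-endian bytes:
  [0]=0x4b  [1]=0xf9  [2]=0xcf  [3]=0xa4

4b f9 cf a4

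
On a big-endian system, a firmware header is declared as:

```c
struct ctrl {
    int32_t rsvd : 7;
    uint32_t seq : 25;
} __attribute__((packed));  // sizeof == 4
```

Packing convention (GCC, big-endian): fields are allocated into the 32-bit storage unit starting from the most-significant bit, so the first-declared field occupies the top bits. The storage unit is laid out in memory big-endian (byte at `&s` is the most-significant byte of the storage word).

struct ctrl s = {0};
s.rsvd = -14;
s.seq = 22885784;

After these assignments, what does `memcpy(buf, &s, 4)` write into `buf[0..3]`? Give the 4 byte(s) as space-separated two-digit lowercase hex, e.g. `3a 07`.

e5 5d 35 98

[25+:7] rsvd=-14 & 0x7f = 0x72; word=0xe4000000
[0+:25] seq=22885784 & 0x1ffffff = 0x15d3598; word=0xe55d3598
word = 0xe55d3598 → big-endian bytes:
  [0]=0xe5  [1]=0x5d  [2]=0x35  [3]=0x98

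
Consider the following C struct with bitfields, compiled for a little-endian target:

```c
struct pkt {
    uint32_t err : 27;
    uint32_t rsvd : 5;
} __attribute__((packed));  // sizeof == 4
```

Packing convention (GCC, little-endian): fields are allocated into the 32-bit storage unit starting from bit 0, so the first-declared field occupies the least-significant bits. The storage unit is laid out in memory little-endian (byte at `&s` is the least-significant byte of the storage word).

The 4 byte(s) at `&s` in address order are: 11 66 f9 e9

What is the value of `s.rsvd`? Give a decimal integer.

[0]=0x11 [1]=0x66 [2]=0xf9 [3]=0xe9 (little-endian) → word 0xe9f96611
err:27 @ bit 0 → (0xe9f96611>>0)&0x7ffffff = 0x1f96611
rsvd:5 @ bit 27 → (0xe9f96611>>27)&0x1f = 0x1d  ←

29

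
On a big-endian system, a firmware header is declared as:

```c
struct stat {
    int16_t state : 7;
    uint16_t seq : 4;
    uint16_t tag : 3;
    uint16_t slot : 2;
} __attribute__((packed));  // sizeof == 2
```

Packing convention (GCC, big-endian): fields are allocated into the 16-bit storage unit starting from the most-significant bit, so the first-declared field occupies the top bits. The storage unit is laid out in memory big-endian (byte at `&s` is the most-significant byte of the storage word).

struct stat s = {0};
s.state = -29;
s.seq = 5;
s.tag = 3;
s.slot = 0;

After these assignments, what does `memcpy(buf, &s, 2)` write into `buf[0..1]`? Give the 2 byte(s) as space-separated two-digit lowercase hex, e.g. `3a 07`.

[9+:7] state=-29 & 0x7f = 0x63; word=0xc600
[5+:4] seq=5 & 0xf = 0x5; word=0xc6a0
[2+:3] tag=3 & 0x7 = 0x3; word=0xc6ac
[0+:2] slot=0 & 0x3 = 0x0; word=0xc6ac
word = 0xc6ac → big-endian bytes:
  [0]=0xc6  [1]=0xac

c6 ac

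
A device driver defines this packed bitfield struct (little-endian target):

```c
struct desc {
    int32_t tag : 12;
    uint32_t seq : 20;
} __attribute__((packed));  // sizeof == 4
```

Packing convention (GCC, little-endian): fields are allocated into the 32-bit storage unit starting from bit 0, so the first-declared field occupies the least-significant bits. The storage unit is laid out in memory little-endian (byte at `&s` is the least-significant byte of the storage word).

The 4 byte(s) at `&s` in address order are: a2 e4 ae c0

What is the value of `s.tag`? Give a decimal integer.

[0]=0xa2 [1]=0xe4 [2]=0xae [3]=0xc0 (little-endian) → word 0xc0aee4a2
tag [0+:12] = (word>>0) & 0xfff = 1186  ←
seq [12+:20] = (word>>12) & 0xfffff = 789230
tag signed 12b, MSB=0: value = 1186

1186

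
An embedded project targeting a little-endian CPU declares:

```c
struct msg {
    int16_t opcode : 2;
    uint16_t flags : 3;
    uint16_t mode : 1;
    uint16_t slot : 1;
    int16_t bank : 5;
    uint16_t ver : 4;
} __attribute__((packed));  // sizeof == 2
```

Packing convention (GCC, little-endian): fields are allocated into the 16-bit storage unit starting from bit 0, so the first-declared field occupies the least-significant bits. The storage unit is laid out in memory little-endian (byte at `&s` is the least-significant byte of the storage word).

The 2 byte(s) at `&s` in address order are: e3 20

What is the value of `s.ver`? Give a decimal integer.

2

[0]=0xe3 [1]=0x20 (little-endian) → word 0x20e3
opcode:2 @ bit 0 → (0x20e3>>0)&0x3 = 0x3
flags:3 @ bit 2 → (0x20e3>>2)&0x7 = 0x0
mode:1 @ bit 5 → (0x20e3>>5)&0x1 = 0x1
slot:1 @ bit 6 → (0x20e3>>6)&0x1 = 0x1
bank:5 @ bit 7 → (0x20e3>>7)&0x1f = 0x1
ver:4 @ bit 12 → (0x20e3>>12)&0xf = 0x2  ←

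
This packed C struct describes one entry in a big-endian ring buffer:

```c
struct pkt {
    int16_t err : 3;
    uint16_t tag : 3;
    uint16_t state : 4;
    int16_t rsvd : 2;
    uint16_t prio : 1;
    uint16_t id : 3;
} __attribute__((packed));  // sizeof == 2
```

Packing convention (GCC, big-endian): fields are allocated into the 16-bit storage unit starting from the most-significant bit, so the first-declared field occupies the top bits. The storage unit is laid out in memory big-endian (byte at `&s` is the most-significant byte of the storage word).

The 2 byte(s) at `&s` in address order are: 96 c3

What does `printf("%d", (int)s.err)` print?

-4

[0]=0x96 [1]=0xc3 (big-endian) → word 0x96c3
err [13+:3] = (word>>13) & 0x7 = 4  ←
tag [10+:3] = (word>>10) & 0x7 = 5
state [6+:4] = (word>>6) & 0xf = 11
rsvd [4+:2] = (word>>4) & 0x3 = 0
prio [3+:1] = (word>>3) & 0x1 = 0
id [0+:3] = (word>>0) & 0x7 = 3
err signed 3b, MSB=1: 4 - 8 = -4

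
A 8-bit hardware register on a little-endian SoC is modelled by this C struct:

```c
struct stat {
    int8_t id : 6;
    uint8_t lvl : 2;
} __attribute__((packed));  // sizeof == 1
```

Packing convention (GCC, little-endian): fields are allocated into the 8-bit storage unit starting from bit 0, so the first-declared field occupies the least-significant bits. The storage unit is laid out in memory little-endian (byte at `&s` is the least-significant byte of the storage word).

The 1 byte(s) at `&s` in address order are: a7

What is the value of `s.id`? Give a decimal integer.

[0]=0xa7 (little-endian) → word 0xa7
id:6 @ bit 0 → (0xa7>>0)&0x3f = 0x27  ←
lvl:2 @ bit 6 → (0xa7>>6)&0x3 = 0x2
id signed 6b, MSB=1: 39 - 64 = -25

-25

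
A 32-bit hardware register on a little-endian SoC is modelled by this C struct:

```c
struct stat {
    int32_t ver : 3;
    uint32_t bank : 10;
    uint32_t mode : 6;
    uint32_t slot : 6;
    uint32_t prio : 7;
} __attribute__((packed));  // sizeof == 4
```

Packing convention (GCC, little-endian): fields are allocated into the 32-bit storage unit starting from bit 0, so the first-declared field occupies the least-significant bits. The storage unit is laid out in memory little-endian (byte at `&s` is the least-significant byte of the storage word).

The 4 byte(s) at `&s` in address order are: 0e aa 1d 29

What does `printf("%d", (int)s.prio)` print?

20

[0]=0x0e [1]=0xaa [2]=0x1d [3]=0x29 (little-endian) → word 0x291daa0e
ver [0+:3] = (word>>0) & 0x7 = 6
bank [3+:10] = (word>>3) & 0x3ff = 321
mode [13+:6] = (word>>13) & 0x3f = 45
slot [19+:6] = (word>>19) & 0x3f = 35
prio [25+:7] = (word>>25) & 0x7f = 20  ←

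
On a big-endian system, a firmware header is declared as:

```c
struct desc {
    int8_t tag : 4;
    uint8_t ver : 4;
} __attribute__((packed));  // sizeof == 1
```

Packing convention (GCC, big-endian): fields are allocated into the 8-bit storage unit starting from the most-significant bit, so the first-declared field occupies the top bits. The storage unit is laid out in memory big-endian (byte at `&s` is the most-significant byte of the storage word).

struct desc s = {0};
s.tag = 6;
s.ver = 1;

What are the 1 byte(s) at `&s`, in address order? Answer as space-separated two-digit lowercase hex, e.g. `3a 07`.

[4+:4] tag=6 & 0xf = 0x6; word=0x60
[0+:4] ver=1 & 0xf = 0x1; word=0x61
word = 0x61 → big-endian bytes:
  [0]=0x61

61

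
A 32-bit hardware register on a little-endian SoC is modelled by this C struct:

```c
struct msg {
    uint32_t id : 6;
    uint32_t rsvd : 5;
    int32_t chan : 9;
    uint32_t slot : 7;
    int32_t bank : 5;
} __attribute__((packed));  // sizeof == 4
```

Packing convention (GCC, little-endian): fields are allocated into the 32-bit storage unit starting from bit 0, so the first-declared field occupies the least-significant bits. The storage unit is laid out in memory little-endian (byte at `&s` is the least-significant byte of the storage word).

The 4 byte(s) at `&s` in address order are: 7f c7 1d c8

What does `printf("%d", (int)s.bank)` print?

[0]=0x7f [1]=0xc7 [2]=0x1d [3]=0xc8 (little-endian) → word 0xc81dc77f
id:6 @ bit 0 → (0xc81dc77f>>0)&0x3f = 0x3f
rsvd:5 @ bit 6 → (0xc81dc77f>>6)&0x1f = 0x1d
chan:9 @ bit 11 → (0xc81dc77f>>11)&0x1ff = 0x1b8
slot:7 @ bit 20 → (0xc81dc77f>>20)&0x7f = 0x1
bank:5 @ bit 27 → (0xc81dc77f>>27)&0x1f = 0x19  ←
bank signed 5b, MSB=1: 25 - 32 = -7

-7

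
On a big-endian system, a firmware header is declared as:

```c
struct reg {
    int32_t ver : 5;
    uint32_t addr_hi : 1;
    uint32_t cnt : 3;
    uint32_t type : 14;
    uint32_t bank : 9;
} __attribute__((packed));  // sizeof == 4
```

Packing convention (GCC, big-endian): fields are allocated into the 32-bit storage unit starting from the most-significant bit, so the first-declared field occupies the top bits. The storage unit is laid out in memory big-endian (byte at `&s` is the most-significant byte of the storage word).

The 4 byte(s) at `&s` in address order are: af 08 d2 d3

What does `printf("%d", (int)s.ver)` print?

-11

[0]=0xaf [1]=0x08 [2]=0xd2 [3]=0xd3 (big-endian) → word 0xaf08d2d3
ver:5 @ bit 27 → (0xaf08d2d3>>27)&0x1f = 0x15  ←
addr_hi:1 @ bit 26 → (0xaf08d2d3>>26)&0x1 = 0x1
cnt:3 @ bit 23 → (0xaf08d2d3>>23)&0x7 = 0x6
type:14 @ bit 9 → (0xaf08d2d3>>9)&0x3fff = 0x469
bank:9 @ bit 0 → (0xaf08d2d3>>0)&0x1ff = 0xd3
ver signed 5b, MSB=1: 21 - 32 = -11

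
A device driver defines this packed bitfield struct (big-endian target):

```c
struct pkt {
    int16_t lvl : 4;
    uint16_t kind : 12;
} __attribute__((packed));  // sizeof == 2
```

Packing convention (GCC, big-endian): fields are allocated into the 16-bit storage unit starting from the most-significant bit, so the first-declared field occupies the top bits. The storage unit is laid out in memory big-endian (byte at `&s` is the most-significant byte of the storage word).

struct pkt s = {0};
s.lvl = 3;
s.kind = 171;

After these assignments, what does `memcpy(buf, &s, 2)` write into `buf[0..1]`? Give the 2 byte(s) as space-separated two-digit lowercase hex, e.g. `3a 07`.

30 ab

lvl:4 = 3 → 0x3 << 12 → word 0x3000
kind:12 = 171 → 0xab << 0 → word 0x30ab
word = 0x30ab → big-endian bytes:
  [0]=0x30  [1]=0xab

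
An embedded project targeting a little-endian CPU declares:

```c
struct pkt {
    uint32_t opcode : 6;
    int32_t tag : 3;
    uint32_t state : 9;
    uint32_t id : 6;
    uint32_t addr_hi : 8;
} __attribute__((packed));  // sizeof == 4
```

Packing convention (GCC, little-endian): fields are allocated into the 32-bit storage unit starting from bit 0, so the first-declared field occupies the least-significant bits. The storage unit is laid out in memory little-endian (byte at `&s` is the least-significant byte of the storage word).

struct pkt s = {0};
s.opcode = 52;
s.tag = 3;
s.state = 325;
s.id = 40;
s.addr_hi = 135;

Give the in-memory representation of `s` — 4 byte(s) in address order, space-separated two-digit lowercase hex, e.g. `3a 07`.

f4 8a a2 87

opcode:6 = 52 → 0x34 << 0 → word 0x00000034
tag:3 = 3 → 0x3 << 6 → word 0x000000f4
state:9 = 325 → 0x145 << 9 → word 0x00028af4
id:6 = 40 → 0x28 << 18 → word 0x00a28af4
addr_hi:8 = 135 → 0x87 << 24 → word 0x87a28af4
word = 0x87a28af4 → little-endian bytes:
  [0]=0xf4  [1]=0x8a  [2]=0xa2  [3]=0x87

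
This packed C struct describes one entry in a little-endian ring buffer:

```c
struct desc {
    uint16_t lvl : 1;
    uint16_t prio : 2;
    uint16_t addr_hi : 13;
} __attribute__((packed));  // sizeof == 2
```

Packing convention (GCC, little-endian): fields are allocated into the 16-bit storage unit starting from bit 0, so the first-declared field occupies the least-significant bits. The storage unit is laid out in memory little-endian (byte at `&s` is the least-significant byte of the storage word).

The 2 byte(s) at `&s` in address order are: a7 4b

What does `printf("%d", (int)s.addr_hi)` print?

2420

[0]=0xa7 [1]=0x4b (little-endian) → word 0x4ba7
lvl:1 @ bit 0 → (0x4ba7>>0)&0x1 = 0x1
prio:2 @ bit 1 → (0x4ba7>>1)&0x3 = 0x3
addr_hi:13 @ bit 3 → (0x4ba7>>3)&0x1fff = 0x974  ←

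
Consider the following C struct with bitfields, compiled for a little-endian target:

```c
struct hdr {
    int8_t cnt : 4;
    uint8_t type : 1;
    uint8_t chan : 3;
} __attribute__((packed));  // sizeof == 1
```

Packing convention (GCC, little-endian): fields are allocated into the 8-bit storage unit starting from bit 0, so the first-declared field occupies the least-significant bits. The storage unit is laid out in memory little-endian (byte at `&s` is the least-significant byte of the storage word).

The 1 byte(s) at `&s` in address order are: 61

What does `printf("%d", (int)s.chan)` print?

[0]=0x61 (little-endian) → word 0x61
cnt [0+:4] = (word>>0) & 0xf = 1
type [4+:1] = (word>>4) & 0x1 = 0
chan [5+:3] = (word>>5) & 0x7 = 3  ←

3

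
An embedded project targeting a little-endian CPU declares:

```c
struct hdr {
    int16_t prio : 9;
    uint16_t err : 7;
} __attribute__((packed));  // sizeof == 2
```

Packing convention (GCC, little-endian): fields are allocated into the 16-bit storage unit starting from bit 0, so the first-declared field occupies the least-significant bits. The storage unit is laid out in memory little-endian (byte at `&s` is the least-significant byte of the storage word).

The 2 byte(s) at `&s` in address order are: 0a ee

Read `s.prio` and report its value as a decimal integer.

10

[0]=0x0a [1]=0xee (little-endian) → word 0xee0a
prio [0+:9] = (word>>0) & 0x1ff = 10  ←
err [9+:7] = (word>>9) & 0x7f = 119
prio signed 9b, MSB=0: value = 10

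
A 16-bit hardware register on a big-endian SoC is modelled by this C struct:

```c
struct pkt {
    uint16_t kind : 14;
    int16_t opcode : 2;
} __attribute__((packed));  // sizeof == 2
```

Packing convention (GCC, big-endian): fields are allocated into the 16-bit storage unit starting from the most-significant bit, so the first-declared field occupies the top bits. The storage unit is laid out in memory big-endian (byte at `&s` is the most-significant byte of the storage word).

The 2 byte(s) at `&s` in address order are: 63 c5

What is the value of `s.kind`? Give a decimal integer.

[0]=0x63 [1]=0xc5 (big-endian) → word 0x63c5
kind:14 @ bit 2 → (0x63c5>>2)&0x3fff = 0x18f1  ←
opcode:2 @ bit 0 → (0x63c5>>0)&0x3 = 0x1

6385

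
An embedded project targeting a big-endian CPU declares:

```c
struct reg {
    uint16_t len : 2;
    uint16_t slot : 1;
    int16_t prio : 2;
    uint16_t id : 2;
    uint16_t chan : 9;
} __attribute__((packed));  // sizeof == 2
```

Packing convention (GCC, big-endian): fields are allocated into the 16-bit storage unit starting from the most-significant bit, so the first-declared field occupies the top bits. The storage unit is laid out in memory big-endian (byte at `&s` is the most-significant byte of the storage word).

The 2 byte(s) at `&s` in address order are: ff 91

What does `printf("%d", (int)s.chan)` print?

[0]=0xff [1]=0x91 (big-endian) → word 0xff91
len:2 @ bit 14 → (0xff91>>14)&0x3 = 0x3
slot:1 @ bit 13 → (0xff91>>13)&0x1 = 0x1
prio:2 @ bit 11 → (0xff91>>11)&0x3 = 0x3
id:2 @ bit 9 → (0xff91>>9)&0x3 = 0x3
chan:9 @ bit 0 → (0xff91>>0)&0x1ff = 0x191  ←

401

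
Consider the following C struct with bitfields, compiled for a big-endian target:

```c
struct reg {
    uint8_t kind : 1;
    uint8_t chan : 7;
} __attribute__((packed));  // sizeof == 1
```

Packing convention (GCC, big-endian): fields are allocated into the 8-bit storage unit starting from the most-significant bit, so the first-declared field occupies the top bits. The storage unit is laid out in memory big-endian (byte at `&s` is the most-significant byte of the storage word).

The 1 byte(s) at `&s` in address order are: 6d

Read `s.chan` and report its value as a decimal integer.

[0]=0x6d (big-endian) → word 0x6d
kind [7+:1] = (word>>7) & 0x1 = 0
chan [0+:7] = (word>>0) & 0x7f = 109  ←

109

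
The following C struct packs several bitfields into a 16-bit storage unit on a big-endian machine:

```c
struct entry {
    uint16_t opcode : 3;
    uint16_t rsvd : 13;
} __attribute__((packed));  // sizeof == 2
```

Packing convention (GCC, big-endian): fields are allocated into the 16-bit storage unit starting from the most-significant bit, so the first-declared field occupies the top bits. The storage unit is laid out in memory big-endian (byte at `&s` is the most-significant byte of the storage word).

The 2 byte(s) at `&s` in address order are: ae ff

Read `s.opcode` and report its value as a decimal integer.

[0]=0xae [1]=0xff (big-endian) → word 0xaeff
opcode:3 @ bit 13 → (0xaeff>>13)&0x7 = 0x5  ←
rsvd:13 @ bit 0 → (0xaeff>>0)&0x1fff = 0xeff

5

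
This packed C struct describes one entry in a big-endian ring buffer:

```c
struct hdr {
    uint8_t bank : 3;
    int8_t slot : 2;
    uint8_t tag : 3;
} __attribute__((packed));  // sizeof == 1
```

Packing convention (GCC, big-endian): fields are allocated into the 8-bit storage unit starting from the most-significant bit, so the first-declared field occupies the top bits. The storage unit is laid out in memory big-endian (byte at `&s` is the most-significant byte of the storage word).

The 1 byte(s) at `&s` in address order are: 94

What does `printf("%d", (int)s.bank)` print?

[0]=0x94 (big-endian) → word 0x94
bank:3 @ bit 5 → (0x94>>5)&0x7 = 0x4  ←
slot:2 @ bit 3 → (0x94>>3)&0x3 = 0x2
tag:3 @ bit 0 → (0x94>>0)&0x7 = 0x4

4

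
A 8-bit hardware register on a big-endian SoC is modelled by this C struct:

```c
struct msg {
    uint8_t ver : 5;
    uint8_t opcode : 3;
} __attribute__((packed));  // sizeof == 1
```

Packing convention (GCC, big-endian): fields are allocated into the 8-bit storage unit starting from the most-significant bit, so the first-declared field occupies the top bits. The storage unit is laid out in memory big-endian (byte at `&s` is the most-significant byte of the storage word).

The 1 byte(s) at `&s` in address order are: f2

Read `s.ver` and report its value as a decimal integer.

[0]=0xf2 (big-endian) → word 0xf2
ver [3+:5] = (word>>3) & 0x1f = 30  ←
opcode [0+:3] = (word>>0) & 0x7 = 2

30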